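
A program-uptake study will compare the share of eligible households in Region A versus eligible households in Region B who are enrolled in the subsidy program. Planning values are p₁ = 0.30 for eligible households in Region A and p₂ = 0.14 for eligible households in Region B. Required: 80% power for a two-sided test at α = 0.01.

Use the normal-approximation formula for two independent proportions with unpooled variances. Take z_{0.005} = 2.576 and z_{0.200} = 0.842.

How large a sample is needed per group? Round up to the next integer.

n = (z_{α/2} + z_β)² · [p₁(1−p₁) + p₂(1−p₂)] / (p₁ − p₂)²
  = (2.576 + 0.842)² · (0.30·0.70 + 0.14·0.86) / (0.16)²
  = (3.418)² · (0.2100 + 0.1204) / 0.0256
  = 11.6827 · 0.3304 / 0.0256
  = 150.78
Round up → n = 151 per group.

n = 151 per group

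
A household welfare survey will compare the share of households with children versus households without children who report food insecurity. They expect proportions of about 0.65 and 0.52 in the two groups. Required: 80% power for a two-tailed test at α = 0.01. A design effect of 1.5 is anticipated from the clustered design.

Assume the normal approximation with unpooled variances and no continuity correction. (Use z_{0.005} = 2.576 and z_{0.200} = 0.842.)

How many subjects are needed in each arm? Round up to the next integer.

n = (z_{α/2} + z_β)² · [p₁(1−p₁) + p₂(1−p₂)] / (p₁ − p₂)²
  = (2.576 + 0.842)² · (0.65·0.35 + 0.52·0.48) / (0.13)²
  = (3.418)² · (0.2275 + 0.2496) / 0.0169
  = 11.6827 · 0.4771 / 0.0169
  = 329.81
Design effect: 1.5 × 329.81 = 494.72.
Round up → n = 495 per group.

n = 495 per group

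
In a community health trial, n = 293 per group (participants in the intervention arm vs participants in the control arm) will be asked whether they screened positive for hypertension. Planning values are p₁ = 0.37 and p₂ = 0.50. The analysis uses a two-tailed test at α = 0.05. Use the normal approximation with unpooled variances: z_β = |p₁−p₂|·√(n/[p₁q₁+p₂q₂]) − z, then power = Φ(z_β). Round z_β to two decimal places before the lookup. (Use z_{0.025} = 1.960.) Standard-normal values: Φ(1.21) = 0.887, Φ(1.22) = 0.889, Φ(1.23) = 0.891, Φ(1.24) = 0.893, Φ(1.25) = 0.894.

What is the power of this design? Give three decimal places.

Power ≈ 0.893

z_β = |p₁−p₂|·√(n/[p₁q₁+p₂q₂]) − z_{α/2}
    = 0.13 · √(293/0.4831) − 1.960
    = 0.13 · 24.6272 − 1.960
    = 3.2015 − 1.960 = 1.2415 → 1.24
Power = Φ(1.24) = 0.893.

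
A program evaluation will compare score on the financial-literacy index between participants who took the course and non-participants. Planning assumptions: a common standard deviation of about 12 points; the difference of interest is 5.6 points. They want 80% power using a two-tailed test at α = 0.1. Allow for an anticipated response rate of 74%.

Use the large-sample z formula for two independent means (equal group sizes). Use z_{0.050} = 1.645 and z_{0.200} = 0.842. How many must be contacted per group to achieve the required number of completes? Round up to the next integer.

n = (z_{α/2} + z_β)² · (σ₁² + σ₂²) / δ²
  = (1.645 + 0.842)² · (2·12² = 288) / 5.6²
  = 6.1852 · 288 / 31.36
  = 56.80
Adjust for 74% response: 56.80 / 0.74 = 76.76.
Round up → n = 77 per group.

n = 77 per group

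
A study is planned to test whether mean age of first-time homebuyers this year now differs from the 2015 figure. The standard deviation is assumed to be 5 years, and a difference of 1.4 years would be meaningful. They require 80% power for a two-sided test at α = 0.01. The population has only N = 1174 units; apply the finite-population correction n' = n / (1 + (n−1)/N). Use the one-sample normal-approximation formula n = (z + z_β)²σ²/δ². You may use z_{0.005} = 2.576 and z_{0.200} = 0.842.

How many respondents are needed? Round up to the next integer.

n = 133

n = (z_{α/2} + z_β)² · σ² / δ²
  = (2.576 + 0.842)² · 5² / 1.4²
  = 11.6827 · 25 / 1.96
  = 149.01
Finite-population correction (N = 1174): 149.01 / (1 + (149.01 − 1)/1174) = 132.33.
Round up → n = 133.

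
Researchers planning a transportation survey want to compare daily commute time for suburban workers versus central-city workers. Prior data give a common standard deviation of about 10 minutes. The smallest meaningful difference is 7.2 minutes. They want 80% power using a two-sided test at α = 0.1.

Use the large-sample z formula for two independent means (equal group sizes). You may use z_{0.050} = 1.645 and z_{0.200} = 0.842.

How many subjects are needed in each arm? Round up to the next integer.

n = (z_{α/2} + z_β)² · (σ₁² + σ₂²) / δ²
  = (1.645 + 0.842)² · (2·10² = 200) / 7.2²
  = 6.1852 · 200 / 51.84
  = 23.86
Round up → n = 24 per group.

n = 24 per group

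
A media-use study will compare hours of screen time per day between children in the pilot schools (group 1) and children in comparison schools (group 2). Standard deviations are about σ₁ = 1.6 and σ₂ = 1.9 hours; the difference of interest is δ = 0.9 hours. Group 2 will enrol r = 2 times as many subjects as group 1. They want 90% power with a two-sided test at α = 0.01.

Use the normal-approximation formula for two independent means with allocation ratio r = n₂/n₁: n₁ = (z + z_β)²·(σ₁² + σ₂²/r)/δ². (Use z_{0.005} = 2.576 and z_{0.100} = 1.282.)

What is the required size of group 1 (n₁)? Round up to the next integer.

n₁ = 81

n₁ = (z_{α/2} + z_β)² · (σ₁² + σ₂²/r) / δ²
   = (2.576 + 1.282)² · (1.6² + 1.9²/2) / 0.9²
   = 14.8842 · (2.56 + 1.805) / 0.81
   = 14.8842 · 4.365 / 0.81
   = 80.21
Round up → n₁ = 81; n₂ = r·n₁ = 2 × 81 = 162.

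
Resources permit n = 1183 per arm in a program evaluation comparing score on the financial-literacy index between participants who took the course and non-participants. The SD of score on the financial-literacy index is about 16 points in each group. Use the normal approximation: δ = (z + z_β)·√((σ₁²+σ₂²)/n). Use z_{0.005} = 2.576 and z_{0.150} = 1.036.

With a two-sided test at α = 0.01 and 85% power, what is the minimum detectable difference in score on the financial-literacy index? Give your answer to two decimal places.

Minimum detectable difference ≈ 2.38 points

δ = (z_{α/2} + z_β) · √((σ₁²+σ₂²)/n)
  = (2.576 + 1.036) · √(512/1183)
  = 3.612 · √0.4328
  = 3.612 · 0.6579
  = 2.3762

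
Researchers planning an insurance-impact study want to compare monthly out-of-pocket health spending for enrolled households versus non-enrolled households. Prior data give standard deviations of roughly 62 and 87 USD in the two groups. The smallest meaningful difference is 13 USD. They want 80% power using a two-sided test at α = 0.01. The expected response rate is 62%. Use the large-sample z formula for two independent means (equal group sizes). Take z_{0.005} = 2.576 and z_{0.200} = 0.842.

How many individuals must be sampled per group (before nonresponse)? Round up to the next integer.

n = (z_{α/2} + z_β)² · (σ₁² + σ₂²) / δ²
  = (2.576 + 0.842)² · (62² + 87² = 11413) / 13²
  = 11.6827 · 11413 / 169
  = 788.96
Adjust for 62% response: 788.96 / 0.62 = 1272.52.
Round up → n = 1273 per group.

n = 1273 per group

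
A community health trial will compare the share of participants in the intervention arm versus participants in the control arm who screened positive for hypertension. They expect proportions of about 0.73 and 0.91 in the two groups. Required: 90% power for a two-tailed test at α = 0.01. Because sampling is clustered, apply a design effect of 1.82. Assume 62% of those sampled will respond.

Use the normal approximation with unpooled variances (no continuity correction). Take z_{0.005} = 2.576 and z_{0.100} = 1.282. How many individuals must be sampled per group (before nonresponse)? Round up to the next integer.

n = (z_{α/2} + z_β)² · [p₁(1−p₁) + p₂(1−p₂)] / (p₁ − p₂)²
  = (2.576 + 1.282)² · (0.73·0.27 + 0.91·0.09) / (-0.18)²
  = (3.858)² · (0.1971 + 0.0819) / 0.0324
  = 14.8842 · 0.2790 / 0.0324
  = 128.17
Design effect: 1.82 × 128.17 = 233.27.
Adjust for 62% response: 233.27 / 0.62 = 376.24.
Round up → n = 377 per group.

n = 377 per group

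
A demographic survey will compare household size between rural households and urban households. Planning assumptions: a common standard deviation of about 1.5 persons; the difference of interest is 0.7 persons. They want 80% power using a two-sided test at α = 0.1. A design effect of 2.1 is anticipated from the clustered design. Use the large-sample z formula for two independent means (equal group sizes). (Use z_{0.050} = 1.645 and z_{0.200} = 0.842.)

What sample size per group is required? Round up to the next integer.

n = 120 per group

n = (z_{α/2} + z_β)² · (σ₁² + σ₂²) / δ²
  = (1.645 + 0.842)² · (2·1.5² = 4.5) / 0.7²
  = 6.1852 · 4.5 / 0.49
  = 56.80
Design effect: 2.1 × 56.80 = 119.29.
Round up → n = 120 per group.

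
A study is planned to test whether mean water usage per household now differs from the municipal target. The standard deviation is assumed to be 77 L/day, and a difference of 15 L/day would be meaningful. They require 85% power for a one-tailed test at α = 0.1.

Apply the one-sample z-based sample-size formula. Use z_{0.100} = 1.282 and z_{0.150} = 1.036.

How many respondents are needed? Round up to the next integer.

n = 142

n = (z_α + z_β)² · σ² / δ²
  = (1.282 + 1.036)² · 77² / 15²
  = 5.3731 · 5929 / 225
  = 141.59
Round up → n = 142.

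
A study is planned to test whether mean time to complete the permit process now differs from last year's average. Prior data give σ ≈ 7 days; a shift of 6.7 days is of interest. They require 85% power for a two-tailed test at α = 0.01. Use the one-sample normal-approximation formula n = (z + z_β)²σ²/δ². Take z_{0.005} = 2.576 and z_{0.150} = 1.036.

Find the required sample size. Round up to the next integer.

n = (z_{α/2} + z_β)² · σ² / δ²
  = (2.576 + 1.036)² · 7² / 6.7²
  = 13.0465 · 49 / 44.89
  = 14.24
Round up → n = 15.

n = 15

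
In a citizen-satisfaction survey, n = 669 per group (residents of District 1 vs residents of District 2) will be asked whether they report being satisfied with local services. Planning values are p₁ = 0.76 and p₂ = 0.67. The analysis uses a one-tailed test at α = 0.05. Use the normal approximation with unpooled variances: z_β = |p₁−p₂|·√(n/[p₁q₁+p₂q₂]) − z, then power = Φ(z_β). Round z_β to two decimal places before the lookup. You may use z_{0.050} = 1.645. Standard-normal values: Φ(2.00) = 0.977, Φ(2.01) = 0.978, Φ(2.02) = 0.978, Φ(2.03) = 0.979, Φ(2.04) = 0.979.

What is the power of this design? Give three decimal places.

Power ≈ 0.978

z_β = |p₁−p₂|·√(n/[p₁q₁+p₂q₂]) − z_α
    = 0.09 · √(669/0.4035) − 1.645
    = 0.09 · 40.7185 − 1.645
    = 3.6647 − 1.645 = 2.0197 → 2.02
Power = Φ(2.02) = 0.978.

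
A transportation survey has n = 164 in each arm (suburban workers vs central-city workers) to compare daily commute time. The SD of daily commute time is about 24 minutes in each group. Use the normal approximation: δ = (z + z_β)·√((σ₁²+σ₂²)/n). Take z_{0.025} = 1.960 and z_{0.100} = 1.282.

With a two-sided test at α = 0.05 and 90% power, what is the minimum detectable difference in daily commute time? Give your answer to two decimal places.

Minimum detectable difference ≈ 8.59 minutes

δ = (z_{α/2} + z_β) · √((σ₁²+σ₂²)/n)
  = (1.960 + 1.282) · √(1152/164)
  = 3.242 · √7.0244
  = 3.242 · 2.6504
  = 8.5925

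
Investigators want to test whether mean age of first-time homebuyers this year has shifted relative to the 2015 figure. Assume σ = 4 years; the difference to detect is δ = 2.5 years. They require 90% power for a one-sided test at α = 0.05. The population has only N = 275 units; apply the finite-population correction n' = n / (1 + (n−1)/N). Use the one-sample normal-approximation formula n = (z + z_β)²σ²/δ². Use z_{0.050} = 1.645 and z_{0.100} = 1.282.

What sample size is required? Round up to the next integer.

n = (z_α + z_β)² · σ² / δ²
  = (1.645 + 1.282)² · 4² / 2.5²
  = 8.5673 · 16 / 6.25
  = 21.93
Finite-population correction (N = 275): 21.93 / (1 + (21.93 − 1)/275) = 20.38.
Round up → n = 21.

n = 21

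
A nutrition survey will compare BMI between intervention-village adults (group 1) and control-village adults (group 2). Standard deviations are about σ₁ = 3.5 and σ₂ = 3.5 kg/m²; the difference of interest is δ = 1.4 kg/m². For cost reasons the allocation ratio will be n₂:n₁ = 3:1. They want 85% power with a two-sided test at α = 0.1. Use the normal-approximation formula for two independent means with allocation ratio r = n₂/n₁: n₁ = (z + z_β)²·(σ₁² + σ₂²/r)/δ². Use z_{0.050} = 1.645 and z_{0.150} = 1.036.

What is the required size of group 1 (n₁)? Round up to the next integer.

n₁ = (z_{α/2} + z_β)² · (σ₁² + σ₂²/r) / δ²
   = (1.645 + 1.036)² · (3.5² + 3.5²/3) / 1.4²
   = 7.1878 · (12.25 + 4.0833) / 1.96
   = 7.1878 · 16.3333 / 1.96
   = 59.90
Round up → n₁ = 60; n₂ = r·n₁ = 3 × 60 = 180.

n₁ = 60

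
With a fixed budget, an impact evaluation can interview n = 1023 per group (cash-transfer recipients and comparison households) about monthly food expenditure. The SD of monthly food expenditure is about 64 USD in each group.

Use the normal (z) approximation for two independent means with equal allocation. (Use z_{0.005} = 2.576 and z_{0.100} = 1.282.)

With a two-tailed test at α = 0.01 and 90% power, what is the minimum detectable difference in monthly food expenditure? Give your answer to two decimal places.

Minimum detectable difference ≈ 10.92 USD

δ = (z_{α/2} + z_β) · √((σ₁²+σ₂²)/n)
  = (2.576 + 1.282) · √(8192/1023)
  = 3.858 · √8.0078
  = 3.858 · 2.8298
  = 10.9174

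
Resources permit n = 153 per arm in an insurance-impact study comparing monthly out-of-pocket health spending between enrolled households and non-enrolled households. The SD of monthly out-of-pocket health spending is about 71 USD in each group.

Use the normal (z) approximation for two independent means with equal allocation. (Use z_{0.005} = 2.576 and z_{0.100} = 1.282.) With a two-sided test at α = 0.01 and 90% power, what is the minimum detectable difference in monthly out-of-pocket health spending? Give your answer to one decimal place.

δ = (z_{α/2} + z_β) · √((σ₁²+σ₂²)/n)
  = (2.576 + 1.282) · √(10082/153)
  = 3.858 · √65.8954
  = 3.858 · 8.1176
  = 31.3177

Minimum detectable difference ≈ 31.3 USD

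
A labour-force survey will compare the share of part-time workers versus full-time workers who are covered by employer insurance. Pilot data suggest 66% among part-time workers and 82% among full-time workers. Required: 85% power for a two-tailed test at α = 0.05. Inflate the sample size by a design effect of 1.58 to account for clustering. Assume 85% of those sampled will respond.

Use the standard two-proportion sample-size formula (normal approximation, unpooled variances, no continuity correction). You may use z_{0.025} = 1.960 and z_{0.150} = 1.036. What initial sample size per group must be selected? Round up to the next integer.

n = (z_{α/2} + z_β)² · [p₁(1−p₁) + p₂(1−p₂)] / (p₁ − p₂)²
  = (1.960 + 1.036)² · (0.66·0.34 + 0.82·0.18) / (-0.16)²
  = (2.996)² · (0.2244 + 0.1476) / 0.0256
  = 8.9760 · 0.3720 / 0.0256
  = 130.43
Design effect: 1.58 × 130.43 = 206.08.
Adjust for 85% response: 206.08 / 0.85 = 242.45.
Round up → n = 243 per group.

n = 243 per group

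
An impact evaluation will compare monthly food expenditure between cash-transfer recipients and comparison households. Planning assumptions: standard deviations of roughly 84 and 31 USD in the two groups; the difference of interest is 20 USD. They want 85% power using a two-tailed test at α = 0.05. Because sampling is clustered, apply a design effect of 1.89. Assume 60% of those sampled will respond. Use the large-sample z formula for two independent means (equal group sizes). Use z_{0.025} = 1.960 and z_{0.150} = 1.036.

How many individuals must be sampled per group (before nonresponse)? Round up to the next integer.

n = 567 per group

n = (z_{α/2} + z_β)² · (σ₁² + σ₂²) / δ²
  = (1.960 + 1.036)² · (84² + 31² = 8017) / 20²
  = 8.9760 · 8017 / 400
  = 179.90
Design effect: 1.89 × 179.90 = 340.01.
Adjust for 60% response: 340.01 / 0.60 = 566.69.
Round up → n = 567 per group.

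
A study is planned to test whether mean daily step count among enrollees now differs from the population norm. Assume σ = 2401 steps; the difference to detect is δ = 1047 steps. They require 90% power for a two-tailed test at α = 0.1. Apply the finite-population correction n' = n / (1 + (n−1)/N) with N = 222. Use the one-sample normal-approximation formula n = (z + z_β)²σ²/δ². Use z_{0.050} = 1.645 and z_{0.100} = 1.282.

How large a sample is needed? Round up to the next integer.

n = (z_{α/2} + z_β)² · σ² / δ²
  = (1.645 + 1.282)² · 2401² / 1047²
  = 8.5673 · 5764801 / 1096209
  = 45.05
Finite-population correction (N = 222): 45.05 / (1 + (45.05 − 1)/222) = 37.59.
Round up → n = 38.

n = 38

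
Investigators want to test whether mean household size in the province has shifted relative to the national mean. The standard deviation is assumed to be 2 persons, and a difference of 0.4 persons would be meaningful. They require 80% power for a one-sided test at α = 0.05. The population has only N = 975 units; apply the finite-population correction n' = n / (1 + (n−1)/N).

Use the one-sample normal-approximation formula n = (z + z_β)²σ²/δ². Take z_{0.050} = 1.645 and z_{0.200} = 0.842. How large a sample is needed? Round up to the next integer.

n = 134

n = (z_α + z_β)² · σ² / δ²
  = (1.645 + 0.842)² · 2² / 0.4²
  = 6.1852 · 4 / 0.16
  = 154.63
Finite-population correction (N = 975): 154.63 / (1 + (154.63 − 1)/975) = 133.58.
Round up → n = 134.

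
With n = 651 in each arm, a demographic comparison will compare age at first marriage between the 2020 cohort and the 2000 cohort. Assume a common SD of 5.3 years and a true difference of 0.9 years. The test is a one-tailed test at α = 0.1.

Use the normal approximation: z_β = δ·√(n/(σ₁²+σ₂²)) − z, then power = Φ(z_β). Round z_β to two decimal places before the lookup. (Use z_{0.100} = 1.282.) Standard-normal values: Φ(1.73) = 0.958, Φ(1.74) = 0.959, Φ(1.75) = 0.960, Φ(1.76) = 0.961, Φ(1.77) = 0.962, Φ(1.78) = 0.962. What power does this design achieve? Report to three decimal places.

z_β = δ·√(n/(σ₁²+σ₂²)) − z_α
    = 0.9 · √(651/56.18) − 1.282
    = 0.9 · 3.40408 − 1.282
    = 3.0637 − 1.282 = 1.7817 → 1.78
Power = Φ(1.78) = 0.962.

Power ≈ 0.962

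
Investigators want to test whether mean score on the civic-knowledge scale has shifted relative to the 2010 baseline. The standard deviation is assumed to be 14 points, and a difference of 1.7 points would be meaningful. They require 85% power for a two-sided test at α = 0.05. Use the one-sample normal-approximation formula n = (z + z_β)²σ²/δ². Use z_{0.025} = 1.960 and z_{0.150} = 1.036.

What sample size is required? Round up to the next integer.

n = 609

n = (z_{α/2} + z_β)² · σ² / δ²
  = (1.960 + 1.036)² · 14² / 1.7²
  = 8.9760 · 196 / 2.89
  = 608.75
Round up → n = 609.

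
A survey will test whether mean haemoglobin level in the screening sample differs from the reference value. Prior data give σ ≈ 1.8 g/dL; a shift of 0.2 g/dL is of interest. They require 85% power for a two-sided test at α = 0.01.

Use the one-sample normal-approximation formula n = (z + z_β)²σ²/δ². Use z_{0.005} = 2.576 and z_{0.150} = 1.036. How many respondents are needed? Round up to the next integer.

n = (z_{α/2} + z_β)² · σ² / δ²
  = (2.576 + 1.036)² · 1.8² / 0.2²
  = 13.0465 · 3.24 / 0.04
  = 1056.77
Round up → n = 1057.

n = 1057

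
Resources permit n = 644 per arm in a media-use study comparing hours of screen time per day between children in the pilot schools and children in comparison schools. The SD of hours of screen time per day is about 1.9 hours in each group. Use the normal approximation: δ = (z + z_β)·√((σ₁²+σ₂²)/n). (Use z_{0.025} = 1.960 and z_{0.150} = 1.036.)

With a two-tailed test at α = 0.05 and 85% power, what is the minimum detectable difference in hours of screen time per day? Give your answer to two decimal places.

Minimum detectable difference ≈ 0.32 hours

δ = (z_{α/2} + z_β) · √((σ₁²+σ₂²)/n)
  = (1.960 + 1.036) · √(7.22/644)
  = 2.996 · √0.01121
  = 2.996 · 0.1059
  = 0.3172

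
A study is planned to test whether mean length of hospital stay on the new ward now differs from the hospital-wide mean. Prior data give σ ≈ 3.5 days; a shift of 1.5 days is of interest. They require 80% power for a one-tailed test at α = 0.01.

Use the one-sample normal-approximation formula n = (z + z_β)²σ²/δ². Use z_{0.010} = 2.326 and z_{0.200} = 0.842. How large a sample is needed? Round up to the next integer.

n = 55

n = (z_α + z_β)² · σ² / δ²
  = (2.326 + 0.842)² · 3.5² / 1.5²
  = 10.0362 · 12.25 / 2.25
  = 54.64
Round up → n = 55.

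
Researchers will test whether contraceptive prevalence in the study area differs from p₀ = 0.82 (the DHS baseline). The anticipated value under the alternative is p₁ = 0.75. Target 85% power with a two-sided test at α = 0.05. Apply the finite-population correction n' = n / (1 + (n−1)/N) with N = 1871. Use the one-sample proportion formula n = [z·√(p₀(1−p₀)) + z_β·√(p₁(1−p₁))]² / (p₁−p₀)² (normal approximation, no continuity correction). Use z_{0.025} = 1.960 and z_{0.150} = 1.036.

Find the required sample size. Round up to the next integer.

n = 255

n = [z_{α/2}·√(p₀q₀) + z_β·√(p₁q₁)]² / (p₁ − p₀)²
  = [1.960·√(0.82·0.18) + 1.036·√(0.75·0.25)]² / (-0.07)²
  = [1.960·0.3842 + 1.036·0.4330]² / 0.0049
  = [1.2016]² / 0.0049
  = 294.67
Finite-population correction (N = 1871): 294.67 / (1 + (294.67 − 1)/1871) = 254.69.
Round up → n = 255.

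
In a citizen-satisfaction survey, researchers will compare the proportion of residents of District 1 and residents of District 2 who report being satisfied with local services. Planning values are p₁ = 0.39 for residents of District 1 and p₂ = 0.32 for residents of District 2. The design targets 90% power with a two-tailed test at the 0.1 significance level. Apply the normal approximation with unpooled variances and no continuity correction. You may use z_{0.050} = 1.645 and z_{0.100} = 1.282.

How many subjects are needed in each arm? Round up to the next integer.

n = 797 per group

n = (z_{α/2} + z_β)² · [p₁(1−p₁) + p₂(1−p₂)] / (p₁ − p₂)²
  = (1.645 + 1.282)² · (0.39·0.61 + 0.32·0.68) / (0.07)²
  = (2.927)² · (0.2379 + 0.2176) / 0.0049
  = 8.5673 · 0.4555 / 0.0049
  = 796.41
Round up → n = 797 per group.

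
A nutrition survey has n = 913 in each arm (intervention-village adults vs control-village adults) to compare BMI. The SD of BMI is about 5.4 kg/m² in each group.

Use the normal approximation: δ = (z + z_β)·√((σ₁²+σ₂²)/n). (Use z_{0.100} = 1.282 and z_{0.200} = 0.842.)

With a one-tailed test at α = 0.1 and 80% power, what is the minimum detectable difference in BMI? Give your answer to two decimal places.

δ = (z_α + z_β) · √((σ₁²+σ₂²)/n)
  = (1.282 + 0.842) · √(58.32/913)
  = 2.124 · √0.06388
  = 2.124 · 0.2527
  = 0.5368

Minimum detectable difference ≈ 0.54 kg/m²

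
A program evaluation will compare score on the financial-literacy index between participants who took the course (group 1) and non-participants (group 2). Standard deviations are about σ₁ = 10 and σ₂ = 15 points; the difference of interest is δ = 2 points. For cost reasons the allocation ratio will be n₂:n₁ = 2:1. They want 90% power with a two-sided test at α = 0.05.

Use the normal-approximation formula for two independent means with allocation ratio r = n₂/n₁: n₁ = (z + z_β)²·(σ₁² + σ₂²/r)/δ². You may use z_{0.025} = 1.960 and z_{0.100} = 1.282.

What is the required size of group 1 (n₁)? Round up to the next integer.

n₁ = 559

n₁ = (z_{α/2} + z_β)² · (σ₁² + σ₂²/r) / δ²
   = (1.960 + 1.282)² · (10² + 15²/2) / 2²
   = 10.5106 · (100 + 112.5) / 4
   = 10.5106 · 212.5 / 4
   = 558.37
Round up → n₁ = 559; n₂ = r·n₁ = 2 × 559 = 1118.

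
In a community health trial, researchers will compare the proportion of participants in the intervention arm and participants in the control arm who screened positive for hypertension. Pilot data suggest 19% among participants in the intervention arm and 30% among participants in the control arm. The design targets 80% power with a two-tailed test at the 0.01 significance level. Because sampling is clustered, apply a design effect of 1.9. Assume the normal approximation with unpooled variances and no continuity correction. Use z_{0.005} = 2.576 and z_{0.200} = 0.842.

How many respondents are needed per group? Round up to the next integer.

n = 668 per group

n = (z_{α/2} + z_β)² · [p₁(1−p₁) + p₂(1−p₂)] / (p₁ − p₂)²
  = (2.576 + 0.842)² · (0.19·0.81 + 0.30·0.70) / (-0.11)²
  = (3.418)² · (0.1539 + 0.2100) / 0.0121
  = 11.6827 · 0.3639 / 0.0121
  = 351.35
Design effect: 1.9 × 351.35 = 667.57.
Round up → n = 668 per group.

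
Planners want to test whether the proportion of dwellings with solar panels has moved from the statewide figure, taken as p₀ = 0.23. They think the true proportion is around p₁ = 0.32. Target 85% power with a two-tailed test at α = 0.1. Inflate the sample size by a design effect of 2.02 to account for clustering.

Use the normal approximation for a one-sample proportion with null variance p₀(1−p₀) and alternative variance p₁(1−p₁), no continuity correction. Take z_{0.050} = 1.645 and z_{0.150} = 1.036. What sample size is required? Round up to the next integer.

n = [z_{α/2}·√(p₀q₀) + z_β·√(p₁q₁)]² / (p₁ − p₀)²
  = [1.645·√(0.23·0.77) + 1.036·√(0.32·0.68)]² / (0.09)²
  = [1.645·0.4208 + 1.036·0.4665]² / 0.0081
  = [1.1755]² / 0.0081
  = 170.60
Design effect: 2.02 × 170.60 = 344.62.
Round up → n = 345.

n = 345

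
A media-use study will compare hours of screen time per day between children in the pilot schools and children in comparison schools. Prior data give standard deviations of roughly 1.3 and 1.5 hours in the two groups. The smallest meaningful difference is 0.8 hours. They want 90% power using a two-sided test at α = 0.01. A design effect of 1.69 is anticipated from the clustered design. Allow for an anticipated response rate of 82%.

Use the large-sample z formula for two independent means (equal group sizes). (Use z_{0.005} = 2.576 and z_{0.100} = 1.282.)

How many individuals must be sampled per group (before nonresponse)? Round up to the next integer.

n = (z_{α/2} + z_β)² · (σ₁² + σ₂²) / δ²
  = (2.576 + 1.282)² · (1.3² + 1.5² = 3.94) / 0.8²
  = 14.8842 · 3.94 / 0.64
  = 91.63
Design effect: 1.69 × 91.63 = 154.86.
Adjust for 82% response: 154.86 / 0.82 = 188.85.
Round up → n = 189 per group.

n = 189 per group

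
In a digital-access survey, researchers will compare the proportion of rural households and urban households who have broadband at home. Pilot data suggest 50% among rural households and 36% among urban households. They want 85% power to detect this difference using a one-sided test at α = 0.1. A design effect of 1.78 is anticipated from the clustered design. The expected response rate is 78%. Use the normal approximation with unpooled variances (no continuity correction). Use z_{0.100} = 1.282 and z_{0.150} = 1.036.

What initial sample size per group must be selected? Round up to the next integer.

n = 301 per group

n = (z_α + z_β)² · [p₁(1−p₁) + p₂(1−p₂)] / (p₁ − p₂)²
  = (1.282 + 1.036)² · (0.50·0.50 + 0.36·0.64) / (0.14)²
  = (2.318)² · (0.2500 + 0.2304) / 0.0196
  = 5.3731 · 0.4804 / 0.0196
  = 131.70
Design effect: 1.78 × 131.70 = 234.42.
Adjust for 78% response: 234.42 / 0.78 = 300.54.
Round up → n = 301 per group.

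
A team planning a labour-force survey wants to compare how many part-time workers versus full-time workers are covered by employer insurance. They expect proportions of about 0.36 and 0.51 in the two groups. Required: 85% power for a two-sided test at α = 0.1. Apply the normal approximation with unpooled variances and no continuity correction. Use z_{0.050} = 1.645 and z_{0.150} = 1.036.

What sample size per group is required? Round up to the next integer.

n = 154 per group

n = (z_{α/2} + z_β)² · [p₁(1−p₁) + p₂(1−p₂)] / (p₁ − p₂)²
  = (1.645 + 1.036)² · (0.36·0.64 + 0.51·0.49) / (-0.15)²
  = (2.681)² · (0.2304 + 0.2499) / 0.0225
  = 7.1878 · 0.4803 / 0.0225
  = 153.43
Round up → n = 154 per group.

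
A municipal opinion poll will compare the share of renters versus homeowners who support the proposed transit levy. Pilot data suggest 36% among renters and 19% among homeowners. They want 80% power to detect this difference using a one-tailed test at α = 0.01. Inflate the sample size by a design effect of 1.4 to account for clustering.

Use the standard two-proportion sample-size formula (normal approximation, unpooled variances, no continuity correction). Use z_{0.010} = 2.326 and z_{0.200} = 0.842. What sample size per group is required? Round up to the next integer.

n = 187 per group

n = (z_α + z_β)² · [p₁(1−p₁) + p₂(1−p₂)] / (p₁ − p₂)²
  = (2.326 + 0.842)² · (0.36·0.64 + 0.19·0.81) / (0.17)²
  = (3.168)² · (0.2304 + 0.1539) / 0.0289
  = 10.0362 · 0.3843 / 0.0289
  = 133.46
Design effect: 1.4 × 133.46 = 186.84.
Round up → n = 187 per group.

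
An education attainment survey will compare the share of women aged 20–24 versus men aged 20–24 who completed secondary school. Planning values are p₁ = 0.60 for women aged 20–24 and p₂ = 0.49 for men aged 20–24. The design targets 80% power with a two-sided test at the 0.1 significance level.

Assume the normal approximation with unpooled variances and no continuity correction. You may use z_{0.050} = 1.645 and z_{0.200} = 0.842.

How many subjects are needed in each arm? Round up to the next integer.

n = 251 per group

n = (z_{α/2} + z_β)² · [p₁(1−p₁) + p₂(1−p₂)] / (p₁ − p₂)²
  = (1.645 + 0.842)² · (0.60·0.40 + 0.49·0.51) / (0.11)²
  = (2.487)² · (0.2400 + 0.2499) / 0.0121
  = 6.1852 · 0.4899 / 0.0121
  = 250.42
Round up → n = 251 per group.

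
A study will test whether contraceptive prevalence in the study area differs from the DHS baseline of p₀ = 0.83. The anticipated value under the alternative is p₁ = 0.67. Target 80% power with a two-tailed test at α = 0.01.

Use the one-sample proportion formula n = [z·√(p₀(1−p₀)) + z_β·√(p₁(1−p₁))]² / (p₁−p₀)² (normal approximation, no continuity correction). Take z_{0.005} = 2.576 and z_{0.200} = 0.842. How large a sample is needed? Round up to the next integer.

n = [z_{α/2}·√(p₀q₀) + z_β·√(p₁q₁)]² / (p₁ − p₀)²
  = [2.576·√(0.83·0.17) + 0.842·√(0.67·0.33)]² / (-0.16)²
  = [2.576·0.3756 + 0.842·0.4702]² / 0.0256
  = [1.3635]² / 0.0256
  = 72.63
Round up → n = 73.

n = 73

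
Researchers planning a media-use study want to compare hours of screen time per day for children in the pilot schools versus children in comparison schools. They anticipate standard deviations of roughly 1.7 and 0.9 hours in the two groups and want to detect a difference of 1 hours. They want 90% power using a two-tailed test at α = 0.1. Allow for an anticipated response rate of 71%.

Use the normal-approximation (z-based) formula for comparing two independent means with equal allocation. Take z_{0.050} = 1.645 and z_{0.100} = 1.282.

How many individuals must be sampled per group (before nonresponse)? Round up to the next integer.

n = 45 per group

n = (z_{α/2} + z_β)² · (σ₁² + σ₂²) / δ²
  = (1.645 + 1.282)² · (1.7² + 0.9² = 3.7) / 1²
  = 8.5673 · 3.7 / 1
  = 31.70
Adjust for 71% response: 31.70 / 0.71 = 44.65.
Round up → n = 45 per group.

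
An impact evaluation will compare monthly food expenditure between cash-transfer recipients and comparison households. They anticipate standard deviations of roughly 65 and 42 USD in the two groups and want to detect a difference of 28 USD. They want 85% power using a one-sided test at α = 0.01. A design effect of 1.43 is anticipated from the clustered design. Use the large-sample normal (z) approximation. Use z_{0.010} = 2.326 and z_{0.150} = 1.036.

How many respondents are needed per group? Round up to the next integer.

n = 124 per group

n = (z_α + z_β)² · (σ₁² + σ₂²) / δ²
  = (2.326 + 1.036)² · (65² + 42² = 5989) / 28²
  = 11.3030 · 5989 / 784
  = 86.34
Design effect: 1.43 × 86.34 = 123.47.
Round up → n = 124 per group.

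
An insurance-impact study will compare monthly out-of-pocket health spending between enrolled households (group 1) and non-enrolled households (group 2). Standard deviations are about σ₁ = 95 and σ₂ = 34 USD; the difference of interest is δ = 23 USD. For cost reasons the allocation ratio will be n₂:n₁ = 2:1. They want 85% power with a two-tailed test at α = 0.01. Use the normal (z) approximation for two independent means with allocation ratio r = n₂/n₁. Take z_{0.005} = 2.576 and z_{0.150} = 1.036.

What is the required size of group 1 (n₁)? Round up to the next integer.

n₁ = 237

n₁ = (z_{α/2} + z_β)² · (σ₁² + σ₂²/r) / δ²
   = (2.576 + 1.036)² · (95² + 34²/2) / 23²
   = 13.0465 · (9025 + 578) / 529
   = 13.0465 · 9603 / 529
   = 236.84
Round up → n₁ = 237; n₂ = r·n₁ = 2 × 237 = 474.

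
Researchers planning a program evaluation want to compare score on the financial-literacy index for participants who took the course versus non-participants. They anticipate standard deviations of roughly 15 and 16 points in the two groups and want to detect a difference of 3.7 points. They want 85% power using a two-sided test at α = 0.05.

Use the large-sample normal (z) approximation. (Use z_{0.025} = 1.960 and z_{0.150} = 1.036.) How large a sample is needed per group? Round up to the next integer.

n = 316 per group

n = (z_{α/2} + z_β)² · (σ₁² + σ₂²) / δ²
  = (1.960 + 1.036)² · (15² + 16² = 481) / 3.7²
  = 8.9760 · 481 / 13.69
  = 315.37
Round up → n = 316 per group.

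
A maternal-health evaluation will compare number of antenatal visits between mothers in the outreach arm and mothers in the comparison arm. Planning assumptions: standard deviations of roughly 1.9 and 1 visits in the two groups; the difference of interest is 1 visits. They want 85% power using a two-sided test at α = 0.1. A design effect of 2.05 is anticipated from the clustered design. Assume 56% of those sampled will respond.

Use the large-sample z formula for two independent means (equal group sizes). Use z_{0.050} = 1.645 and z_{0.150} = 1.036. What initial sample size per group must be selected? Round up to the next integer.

n = (z_{α/2} + z_β)² · (σ₁² + σ₂²) / δ²
  = (1.645 + 1.036)² · (1.9² + 1² = 4.61) / 1²
  = 7.1878 · 4.61 / 1
  = 33.14
Design effect: 2.05 × 33.14 = 67.93.
Adjust for 56% response: 67.93 / 0.56 = 121.30.
Round up → n = 122 per group.

n = 122 per group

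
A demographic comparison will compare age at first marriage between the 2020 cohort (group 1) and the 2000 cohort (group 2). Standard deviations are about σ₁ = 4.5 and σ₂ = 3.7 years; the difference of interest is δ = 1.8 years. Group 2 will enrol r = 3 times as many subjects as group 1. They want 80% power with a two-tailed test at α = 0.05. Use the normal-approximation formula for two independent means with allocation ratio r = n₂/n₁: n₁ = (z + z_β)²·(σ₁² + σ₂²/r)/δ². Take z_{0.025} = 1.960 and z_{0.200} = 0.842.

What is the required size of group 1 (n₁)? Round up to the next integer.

n₁ = 61

n₁ = (z_{α/2} + z_β)² · (σ₁² + σ₂²/r) / δ²
   = (1.960 + 0.842)² · (4.5² + 3.7²/3) / 1.8²
   = 7.8512 · (20.25 + 4.5633) / 3.24
   = 7.8512 · 24.8133 / 3.24
   = 60.13
Round up → n₁ = 61; n₂ = r·n₁ = 3 × 61 = 183.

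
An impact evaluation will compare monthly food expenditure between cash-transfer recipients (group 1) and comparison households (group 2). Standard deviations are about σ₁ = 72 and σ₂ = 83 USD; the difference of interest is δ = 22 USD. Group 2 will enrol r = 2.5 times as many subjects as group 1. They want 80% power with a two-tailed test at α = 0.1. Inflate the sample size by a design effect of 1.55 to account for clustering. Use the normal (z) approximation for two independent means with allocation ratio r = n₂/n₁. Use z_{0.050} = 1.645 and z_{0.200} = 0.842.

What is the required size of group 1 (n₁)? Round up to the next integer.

n₁ = 158

n₁ = (z_{α/2} + z_β)² · (σ₁² + σ₂²/r) / δ²
   = (1.645 + 0.842)² · (72² + 83²/2.5) / 22²
   = 6.1852 · (5184 + 2755.6) / 484
   = 6.1852 · 7939.6 / 484
   = 101.46
Design effect: 1.55 × 101.46 = 157.27.
Round up → n₁ = 158; n₂ = r·n₁ = 2.5 × 158 = 395.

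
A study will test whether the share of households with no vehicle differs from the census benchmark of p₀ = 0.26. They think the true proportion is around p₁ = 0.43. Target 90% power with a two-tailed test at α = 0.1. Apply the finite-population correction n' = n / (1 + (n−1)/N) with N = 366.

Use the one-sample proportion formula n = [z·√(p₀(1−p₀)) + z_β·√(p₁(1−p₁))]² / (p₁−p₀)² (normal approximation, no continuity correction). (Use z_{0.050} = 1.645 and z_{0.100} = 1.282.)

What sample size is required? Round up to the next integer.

n = [z_{α/2}·√(p₀q₀) + z_β·√(p₁q₁)]² / (p₁ − p₀)²
  = [1.645·√(0.26·0.74) + 1.282·√(0.43·0.57)]² / (0.17)²
  = [1.645·0.4386 + 1.282·0.4951]² / 0.0289
  = [1.3562]² / 0.0289
  = 63.65
Finite-population correction (N = 366): 63.65 / (1 + (63.65 − 1)/366) = 54.34.
Round up → n = 55.

n = 55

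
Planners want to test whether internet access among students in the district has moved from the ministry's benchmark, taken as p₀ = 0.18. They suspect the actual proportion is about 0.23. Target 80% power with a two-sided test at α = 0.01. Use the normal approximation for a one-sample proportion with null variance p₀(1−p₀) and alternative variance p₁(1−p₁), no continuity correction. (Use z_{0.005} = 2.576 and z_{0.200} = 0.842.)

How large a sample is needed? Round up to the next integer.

n = 723

n = [z_{α/2}·√(p₀q₀) + z_β·√(p₁q₁)]² / (p₁ − p₀)²
  = [2.576·√(0.18·0.82) + 0.842·√(0.23·0.77)]² / (0.05)²
  = [2.576·0.3842 + 0.842·0.4208]² / 0.0025
  = [1.3440]² / 0.0025
  = 722.54
Round up → n = 723.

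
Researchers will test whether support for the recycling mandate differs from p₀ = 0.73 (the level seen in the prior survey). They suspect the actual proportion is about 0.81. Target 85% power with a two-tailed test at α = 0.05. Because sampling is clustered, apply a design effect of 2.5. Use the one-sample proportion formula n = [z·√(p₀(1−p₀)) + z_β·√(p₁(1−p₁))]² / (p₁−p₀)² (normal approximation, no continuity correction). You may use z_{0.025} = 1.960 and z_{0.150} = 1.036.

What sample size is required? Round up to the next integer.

n = 637

n = [z_{α/2}·√(p₀q₀) + z_β·√(p₁q₁)]² / (p₁ − p₀)²
  = [1.960·√(0.73·0.27) + 1.036·√(0.81·0.19)]² / (0.08)²
  = [1.960·0.4440 + 1.036·0.3923]² / 0.0064
  = [1.2766]² / 0.0064
  = 254.64
Design effect: 2.5 × 254.64 = 636.59.
Round up → n = 637.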